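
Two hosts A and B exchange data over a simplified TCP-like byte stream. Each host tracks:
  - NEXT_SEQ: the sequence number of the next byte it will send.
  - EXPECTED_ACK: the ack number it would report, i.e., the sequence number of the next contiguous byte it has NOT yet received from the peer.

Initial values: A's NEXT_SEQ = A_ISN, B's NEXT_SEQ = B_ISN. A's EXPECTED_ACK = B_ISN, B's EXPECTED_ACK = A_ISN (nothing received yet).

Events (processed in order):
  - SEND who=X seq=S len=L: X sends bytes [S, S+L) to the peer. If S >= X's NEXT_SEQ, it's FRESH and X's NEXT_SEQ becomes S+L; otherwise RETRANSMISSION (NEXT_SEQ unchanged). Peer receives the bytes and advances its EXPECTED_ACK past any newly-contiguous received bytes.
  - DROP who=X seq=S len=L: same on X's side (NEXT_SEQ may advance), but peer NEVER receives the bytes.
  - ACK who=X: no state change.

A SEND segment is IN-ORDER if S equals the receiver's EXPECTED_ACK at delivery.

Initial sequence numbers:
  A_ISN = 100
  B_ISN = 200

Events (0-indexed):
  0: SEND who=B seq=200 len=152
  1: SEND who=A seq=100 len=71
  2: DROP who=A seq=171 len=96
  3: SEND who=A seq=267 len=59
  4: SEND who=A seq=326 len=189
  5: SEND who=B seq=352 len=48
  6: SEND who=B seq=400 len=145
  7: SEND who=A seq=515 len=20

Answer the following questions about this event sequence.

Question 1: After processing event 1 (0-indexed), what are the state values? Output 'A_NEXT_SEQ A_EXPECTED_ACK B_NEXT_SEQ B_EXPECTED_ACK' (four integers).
After event 0: A_seq=100 A_ack=352 B_seq=352 B_ack=100
After event 1: A_seq=171 A_ack=352 B_seq=352 B_ack=171

171 352 352 171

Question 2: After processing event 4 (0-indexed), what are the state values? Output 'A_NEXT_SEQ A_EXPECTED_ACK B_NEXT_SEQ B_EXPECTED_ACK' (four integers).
After event 0: A_seq=100 A_ack=352 B_seq=352 B_ack=100
After event 1: A_seq=171 A_ack=352 B_seq=352 B_ack=171
After event 2: A_seq=267 A_ack=352 B_seq=352 B_ack=171
After event 3: A_seq=326 A_ack=352 B_seq=352 B_ack=171
After event 4: A_seq=515 A_ack=352 B_seq=352 B_ack=171

515 352 352 171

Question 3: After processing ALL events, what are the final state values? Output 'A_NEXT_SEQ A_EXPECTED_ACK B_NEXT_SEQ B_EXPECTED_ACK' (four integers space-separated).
Answer: 535 545 545 171

Derivation:
After event 0: A_seq=100 A_ack=352 B_seq=352 B_ack=100
After event 1: A_seq=171 A_ack=352 B_seq=352 B_ack=171
After event 2: A_seq=267 A_ack=352 B_seq=352 B_ack=171
After event 3: A_seq=326 A_ack=352 B_seq=352 B_ack=171
After event 4: A_seq=515 A_ack=352 B_seq=352 B_ack=171
After event 5: A_seq=515 A_ack=400 B_seq=400 B_ack=171
After event 6: A_seq=515 A_ack=545 B_seq=545 B_ack=171
After event 7: A_seq=535 A_ack=545 B_seq=545 B_ack=171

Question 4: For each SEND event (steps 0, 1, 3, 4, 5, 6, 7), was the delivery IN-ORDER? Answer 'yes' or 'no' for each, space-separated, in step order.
Answer: yes yes no no yes yes no

Derivation:
Step 0: SEND seq=200 -> in-order
Step 1: SEND seq=100 -> in-order
Step 3: SEND seq=267 -> out-of-order
Step 4: SEND seq=326 -> out-of-order
Step 5: SEND seq=352 -> in-order
Step 6: SEND seq=400 -> in-order
Step 7: SEND seq=515 -> out-of-order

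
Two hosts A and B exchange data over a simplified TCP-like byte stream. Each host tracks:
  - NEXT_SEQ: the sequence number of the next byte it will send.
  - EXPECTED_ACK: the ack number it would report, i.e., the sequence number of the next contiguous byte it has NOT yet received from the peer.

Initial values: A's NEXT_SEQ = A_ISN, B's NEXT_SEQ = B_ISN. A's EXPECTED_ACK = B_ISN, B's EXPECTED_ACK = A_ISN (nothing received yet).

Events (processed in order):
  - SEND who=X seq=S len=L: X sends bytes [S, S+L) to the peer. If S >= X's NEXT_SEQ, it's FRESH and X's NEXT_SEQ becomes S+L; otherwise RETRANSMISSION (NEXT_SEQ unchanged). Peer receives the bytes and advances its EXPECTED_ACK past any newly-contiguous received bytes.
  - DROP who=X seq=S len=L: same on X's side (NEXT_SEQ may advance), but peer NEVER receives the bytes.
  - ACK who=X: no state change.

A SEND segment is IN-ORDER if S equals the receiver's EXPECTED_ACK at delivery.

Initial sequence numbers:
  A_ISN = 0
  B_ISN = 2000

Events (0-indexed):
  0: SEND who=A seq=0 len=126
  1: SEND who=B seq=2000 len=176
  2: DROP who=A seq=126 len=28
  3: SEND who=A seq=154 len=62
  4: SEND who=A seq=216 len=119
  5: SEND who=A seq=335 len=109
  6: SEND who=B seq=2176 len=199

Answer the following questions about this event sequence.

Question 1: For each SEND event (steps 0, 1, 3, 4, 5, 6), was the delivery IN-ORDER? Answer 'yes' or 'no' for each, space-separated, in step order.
Answer: yes yes no no no yes

Derivation:
Step 0: SEND seq=0 -> in-order
Step 1: SEND seq=2000 -> in-order
Step 3: SEND seq=154 -> out-of-order
Step 4: SEND seq=216 -> out-of-order
Step 5: SEND seq=335 -> out-of-order
Step 6: SEND seq=2176 -> in-order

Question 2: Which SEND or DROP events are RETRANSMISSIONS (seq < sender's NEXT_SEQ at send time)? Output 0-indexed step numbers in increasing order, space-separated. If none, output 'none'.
Answer: none

Derivation:
Step 0: SEND seq=0 -> fresh
Step 1: SEND seq=2000 -> fresh
Step 2: DROP seq=126 -> fresh
Step 3: SEND seq=154 -> fresh
Step 4: SEND seq=216 -> fresh
Step 5: SEND seq=335 -> fresh
Step 6: SEND seq=2176 -> fresh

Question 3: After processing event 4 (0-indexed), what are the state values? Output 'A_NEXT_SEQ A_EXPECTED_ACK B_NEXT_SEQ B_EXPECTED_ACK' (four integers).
After event 0: A_seq=126 A_ack=2000 B_seq=2000 B_ack=126
After event 1: A_seq=126 A_ack=2176 B_seq=2176 B_ack=126
After event 2: A_seq=154 A_ack=2176 B_seq=2176 B_ack=126
After event 3: A_seq=216 A_ack=2176 B_seq=2176 B_ack=126
After event 4: A_seq=335 A_ack=2176 B_seq=2176 B_ack=126

335 2176 2176 126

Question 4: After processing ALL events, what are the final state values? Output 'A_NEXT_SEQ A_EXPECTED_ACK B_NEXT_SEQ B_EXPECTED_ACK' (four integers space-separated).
After event 0: A_seq=126 A_ack=2000 B_seq=2000 B_ack=126
After event 1: A_seq=126 A_ack=2176 B_seq=2176 B_ack=126
After event 2: A_seq=154 A_ack=2176 B_seq=2176 B_ack=126
After event 3: A_seq=216 A_ack=2176 B_seq=2176 B_ack=126
After event 4: A_seq=335 A_ack=2176 B_seq=2176 B_ack=126
After event 5: A_seq=444 A_ack=2176 B_seq=2176 B_ack=126
After event 6: A_seq=444 A_ack=2375 B_seq=2375 B_ack=126

Answer: 444 2375 2375 126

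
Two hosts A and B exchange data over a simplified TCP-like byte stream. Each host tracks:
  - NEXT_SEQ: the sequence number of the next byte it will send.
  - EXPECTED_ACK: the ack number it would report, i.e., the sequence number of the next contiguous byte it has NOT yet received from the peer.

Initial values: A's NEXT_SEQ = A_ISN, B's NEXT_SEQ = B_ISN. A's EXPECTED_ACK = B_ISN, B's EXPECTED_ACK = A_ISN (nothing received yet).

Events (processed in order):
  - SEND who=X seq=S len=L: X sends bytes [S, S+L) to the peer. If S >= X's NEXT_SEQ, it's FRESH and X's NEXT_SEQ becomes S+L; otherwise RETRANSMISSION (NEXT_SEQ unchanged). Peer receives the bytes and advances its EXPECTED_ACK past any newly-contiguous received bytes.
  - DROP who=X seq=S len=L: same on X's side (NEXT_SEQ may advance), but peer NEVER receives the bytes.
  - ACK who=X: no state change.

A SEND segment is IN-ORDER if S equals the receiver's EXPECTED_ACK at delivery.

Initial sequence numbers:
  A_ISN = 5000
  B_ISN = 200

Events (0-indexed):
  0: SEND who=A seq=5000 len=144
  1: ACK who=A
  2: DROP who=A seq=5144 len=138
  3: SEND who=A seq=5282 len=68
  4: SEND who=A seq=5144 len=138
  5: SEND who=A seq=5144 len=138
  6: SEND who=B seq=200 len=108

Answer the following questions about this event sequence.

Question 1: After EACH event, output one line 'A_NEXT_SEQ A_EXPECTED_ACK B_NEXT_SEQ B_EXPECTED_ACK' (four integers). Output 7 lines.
5144 200 200 5144
5144 200 200 5144
5282 200 200 5144
5350 200 200 5144
5350 200 200 5350
5350 200 200 5350
5350 308 308 5350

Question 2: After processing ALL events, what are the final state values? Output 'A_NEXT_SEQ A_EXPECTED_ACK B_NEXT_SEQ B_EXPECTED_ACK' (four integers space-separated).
Answer: 5350 308 308 5350

Derivation:
After event 0: A_seq=5144 A_ack=200 B_seq=200 B_ack=5144
After event 1: A_seq=5144 A_ack=200 B_seq=200 B_ack=5144
After event 2: A_seq=5282 A_ack=200 B_seq=200 B_ack=5144
After event 3: A_seq=5350 A_ack=200 B_seq=200 B_ack=5144
After event 4: A_seq=5350 A_ack=200 B_seq=200 B_ack=5350
After event 5: A_seq=5350 A_ack=200 B_seq=200 B_ack=5350
After event 6: A_seq=5350 A_ack=308 B_seq=308 B_ack=5350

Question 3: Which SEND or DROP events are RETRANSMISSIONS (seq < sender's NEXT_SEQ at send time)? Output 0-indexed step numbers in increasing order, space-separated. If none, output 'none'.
Step 0: SEND seq=5000 -> fresh
Step 2: DROP seq=5144 -> fresh
Step 3: SEND seq=5282 -> fresh
Step 4: SEND seq=5144 -> retransmit
Step 5: SEND seq=5144 -> retransmit
Step 6: SEND seq=200 -> fresh

Answer: 4 5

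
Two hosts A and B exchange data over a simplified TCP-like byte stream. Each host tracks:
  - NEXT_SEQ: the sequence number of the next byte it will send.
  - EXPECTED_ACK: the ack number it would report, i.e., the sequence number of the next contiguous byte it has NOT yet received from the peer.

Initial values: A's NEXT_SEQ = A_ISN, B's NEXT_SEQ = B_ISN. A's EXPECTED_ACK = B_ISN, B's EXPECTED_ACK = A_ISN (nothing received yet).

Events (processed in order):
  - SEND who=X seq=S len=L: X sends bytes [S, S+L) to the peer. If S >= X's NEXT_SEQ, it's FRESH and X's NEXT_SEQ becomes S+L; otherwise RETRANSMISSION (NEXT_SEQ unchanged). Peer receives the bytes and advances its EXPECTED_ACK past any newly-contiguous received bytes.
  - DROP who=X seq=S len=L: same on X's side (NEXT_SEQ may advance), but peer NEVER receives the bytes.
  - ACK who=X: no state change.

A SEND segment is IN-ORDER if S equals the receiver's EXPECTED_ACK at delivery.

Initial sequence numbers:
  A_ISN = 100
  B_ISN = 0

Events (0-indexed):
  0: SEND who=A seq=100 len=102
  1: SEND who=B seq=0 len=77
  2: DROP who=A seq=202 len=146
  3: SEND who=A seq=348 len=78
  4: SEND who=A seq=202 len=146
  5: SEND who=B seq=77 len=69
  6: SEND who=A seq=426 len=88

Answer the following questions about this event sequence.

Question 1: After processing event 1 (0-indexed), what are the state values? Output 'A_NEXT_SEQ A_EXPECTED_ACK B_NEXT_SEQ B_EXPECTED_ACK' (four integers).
After event 0: A_seq=202 A_ack=0 B_seq=0 B_ack=202
After event 1: A_seq=202 A_ack=77 B_seq=77 B_ack=202

202 77 77 202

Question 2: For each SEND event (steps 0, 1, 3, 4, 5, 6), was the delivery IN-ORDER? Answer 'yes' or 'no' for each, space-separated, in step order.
Step 0: SEND seq=100 -> in-order
Step 1: SEND seq=0 -> in-order
Step 3: SEND seq=348 -> out-of-order
Step 4: SEND seq=202 -> in-order
Step 5: SEND seq=77 -> in-order
Step 6: SEND seq=426 -> in-order

Answer: yes yes no yes yes yes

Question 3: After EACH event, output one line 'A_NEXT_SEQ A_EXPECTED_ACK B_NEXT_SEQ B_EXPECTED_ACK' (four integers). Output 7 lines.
202 0 0 202
202 77 77 202
348 77 77 202
426 77 77 202
426 77 77 426
426 146 146 426
514 146 146 514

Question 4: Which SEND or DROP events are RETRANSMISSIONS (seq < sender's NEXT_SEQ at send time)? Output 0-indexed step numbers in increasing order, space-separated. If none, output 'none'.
Step 0: SEND seq=100 -> fresh
Step 1: SEND seq=0 -> fresh
Step 2: DROP seq=202 -> fresh
Step 3: SEND seq=348 -> fresh
Step 4: SEND seq=202 -> retransmit
Step 5: SEND seq=77 -> fresh
Step 6: SEND seq=426 -> fresh

Answer: 4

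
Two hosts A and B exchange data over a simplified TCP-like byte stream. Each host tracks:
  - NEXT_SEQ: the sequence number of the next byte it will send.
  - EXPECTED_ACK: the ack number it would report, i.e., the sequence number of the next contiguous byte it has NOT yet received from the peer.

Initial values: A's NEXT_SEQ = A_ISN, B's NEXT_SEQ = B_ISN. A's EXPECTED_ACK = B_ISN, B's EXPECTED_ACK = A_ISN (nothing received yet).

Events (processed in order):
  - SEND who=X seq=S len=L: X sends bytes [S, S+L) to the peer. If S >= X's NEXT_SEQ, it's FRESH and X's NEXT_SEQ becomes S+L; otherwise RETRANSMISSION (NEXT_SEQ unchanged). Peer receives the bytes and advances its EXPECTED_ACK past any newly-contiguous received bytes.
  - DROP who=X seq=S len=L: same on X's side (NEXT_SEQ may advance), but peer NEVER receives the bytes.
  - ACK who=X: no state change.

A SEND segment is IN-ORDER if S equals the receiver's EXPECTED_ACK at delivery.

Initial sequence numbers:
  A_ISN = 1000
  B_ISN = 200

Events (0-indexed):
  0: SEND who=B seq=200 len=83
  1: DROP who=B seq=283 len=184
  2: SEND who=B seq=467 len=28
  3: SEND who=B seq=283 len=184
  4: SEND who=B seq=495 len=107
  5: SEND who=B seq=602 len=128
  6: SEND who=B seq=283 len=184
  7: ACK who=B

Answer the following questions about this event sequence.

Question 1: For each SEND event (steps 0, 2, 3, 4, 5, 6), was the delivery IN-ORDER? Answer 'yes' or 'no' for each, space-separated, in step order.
Step 0: SEND seq=200 -> in-order
Step 2: SEND seq=467 -> out-of-order
Step 3: SEND seq=283 -> in-order
Step 4: SEND seq=495 -> in-order
Step 5: SEND seq=602 -> in-order
Step 6: SEND seq=283 -> out-of-order

Answer: yes no yes yes yes no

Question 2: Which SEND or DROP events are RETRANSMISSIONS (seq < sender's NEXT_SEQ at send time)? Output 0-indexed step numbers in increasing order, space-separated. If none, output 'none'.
Answer: 3 6

Derivation:
Step 0: SEND seq=200 -> fresh
Step 1: DROP seq=283 -> fresh
Step 2: SEND seq=467 -> fresh
Step 3: SEND seq=283 -> retransmit
Step 4: SEND seq=495 -> fresh
Step 5: SEND seq=602 -> fresh
Step 6: SEND seq=283 -> retransmit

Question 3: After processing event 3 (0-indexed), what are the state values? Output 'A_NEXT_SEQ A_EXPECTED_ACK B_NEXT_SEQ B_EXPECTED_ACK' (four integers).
After event 0: A_seq=1000 A_ack=283 B_seq=283 B_ack=1000
After event 1: A_seq=1000 A_ack=283 B_seq=467 B_ack=1000
After event 2: A_seq=1000 A_ack=283 B_seq=495 B_ack=1000
After event 3: A_seq=1000 A_ack=495 B_seq=495 B_ack=1000

1000 495 495 1000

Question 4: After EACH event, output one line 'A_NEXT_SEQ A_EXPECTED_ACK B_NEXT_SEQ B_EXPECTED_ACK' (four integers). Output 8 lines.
1000 283 283 1000
1000 283 467 1000
1000 283 495 1000
1000 495 495 1000
1000 602 602 1000
1000 730 730 1000
1000 730 730 1000
1000 730 730 1000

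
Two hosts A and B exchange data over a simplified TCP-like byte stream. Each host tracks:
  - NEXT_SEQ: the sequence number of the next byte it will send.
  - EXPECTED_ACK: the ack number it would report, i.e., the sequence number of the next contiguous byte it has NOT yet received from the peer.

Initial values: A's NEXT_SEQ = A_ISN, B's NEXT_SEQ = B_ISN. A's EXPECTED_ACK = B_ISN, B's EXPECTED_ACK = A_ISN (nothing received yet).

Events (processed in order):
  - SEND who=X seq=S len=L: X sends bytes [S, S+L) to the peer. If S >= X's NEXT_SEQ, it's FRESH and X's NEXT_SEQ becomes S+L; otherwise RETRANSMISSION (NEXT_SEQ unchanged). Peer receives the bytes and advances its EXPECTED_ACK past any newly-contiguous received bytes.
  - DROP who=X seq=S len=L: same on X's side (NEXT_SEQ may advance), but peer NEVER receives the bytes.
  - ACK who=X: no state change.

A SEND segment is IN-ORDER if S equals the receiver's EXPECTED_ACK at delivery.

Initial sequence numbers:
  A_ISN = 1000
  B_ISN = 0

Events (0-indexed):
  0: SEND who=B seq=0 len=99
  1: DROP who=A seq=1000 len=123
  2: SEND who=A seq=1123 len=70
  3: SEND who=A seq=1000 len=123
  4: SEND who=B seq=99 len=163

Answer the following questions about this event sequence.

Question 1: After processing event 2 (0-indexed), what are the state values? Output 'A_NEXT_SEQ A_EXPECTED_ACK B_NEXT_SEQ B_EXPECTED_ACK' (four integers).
After event 0: A_seq=1000 A_ack=99 B_seq=99 B_ack=1000
After event 1: A_seq=1123 A_ack=99 B_seq=99 B_ack=1000
After event 2: A_seq=1193 A_ack=99 B_seq=99 B_ack=1000

1193 99 99 1000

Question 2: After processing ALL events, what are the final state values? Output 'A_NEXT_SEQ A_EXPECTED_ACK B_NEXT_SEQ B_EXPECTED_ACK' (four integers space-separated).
Answer: 1193 262 262 1193

Derivation:
After event 0: A_seq=1000 A_ack=99 B_seq=99 B_ack=1000
After event 1: A_seq=1123 A_ack=99 B_seq=99 B_ack=1000
After event 2: A_seq=1193 A_ack=99 B_seq=99 B_ack=1000
After event 3: A_seq=1193 A_ack=99 B_seq=99 B_ack=1193
After event 4: A_seq=1193 A_ack=262 B_seq=262 B_ack=1193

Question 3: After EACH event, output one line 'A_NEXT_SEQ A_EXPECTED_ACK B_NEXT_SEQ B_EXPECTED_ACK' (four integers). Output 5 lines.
1000 99 99 1000
1123 99 99 1000
1193 99 99 1000
1193 99 99 1193
1193 262 262 1193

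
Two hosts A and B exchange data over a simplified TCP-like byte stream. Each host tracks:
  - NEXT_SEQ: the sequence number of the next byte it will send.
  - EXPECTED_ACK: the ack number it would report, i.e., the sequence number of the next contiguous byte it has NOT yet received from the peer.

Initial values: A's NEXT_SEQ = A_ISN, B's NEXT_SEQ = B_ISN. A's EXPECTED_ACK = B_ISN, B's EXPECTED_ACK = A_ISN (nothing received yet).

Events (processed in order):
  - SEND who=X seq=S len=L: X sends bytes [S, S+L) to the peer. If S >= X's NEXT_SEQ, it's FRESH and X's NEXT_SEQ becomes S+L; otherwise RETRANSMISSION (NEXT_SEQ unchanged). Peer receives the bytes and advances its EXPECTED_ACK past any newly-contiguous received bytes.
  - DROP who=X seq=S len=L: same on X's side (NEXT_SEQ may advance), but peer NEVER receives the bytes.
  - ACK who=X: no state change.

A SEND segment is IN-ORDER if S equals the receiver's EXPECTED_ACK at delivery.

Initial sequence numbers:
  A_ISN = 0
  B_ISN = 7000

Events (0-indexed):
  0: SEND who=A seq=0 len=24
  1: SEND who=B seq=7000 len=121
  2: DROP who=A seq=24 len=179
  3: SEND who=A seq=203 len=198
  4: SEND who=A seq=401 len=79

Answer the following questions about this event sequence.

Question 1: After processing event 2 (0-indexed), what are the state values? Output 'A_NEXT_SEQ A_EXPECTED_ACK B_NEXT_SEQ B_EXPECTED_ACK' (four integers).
After event 0: A_seq=24 A_ack=7000 B_seq=7000 B_ack=24
After event 1: A_seq=24 A_ack=7121 B_seq=7121 B_ack=24
After event 2: A_seq=203 A_ack=7121 B_seq=7121 B_ack=24

203 7121 7121 24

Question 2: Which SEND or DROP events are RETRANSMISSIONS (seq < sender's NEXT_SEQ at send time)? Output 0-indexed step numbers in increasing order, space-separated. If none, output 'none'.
Step 0: SEND seq=0 -> fresh
Step 1: SEND seq=7000 -> fresh
Step 2: DROP seq=24 -> fresh
Step 3: SEND seq=203 -> fresh
Step 4: SEND seq=401 -> fresh

Answer: none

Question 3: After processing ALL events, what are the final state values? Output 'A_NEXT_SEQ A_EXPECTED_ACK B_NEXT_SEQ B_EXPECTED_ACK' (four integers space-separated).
After event 0: A_seq=24 A_ack=7000 B_seq=7000 B_ack=24
After event 1: A_seq=24 A_ack=7121 B_seq=7121 B_ack=24
After event 2: A_seq=203 A_ack=7121 B_seq=7121 B_ack=24
After event 3: A_seq=401 A_ack=7121 B_seq=7121 B_ack=24
After event 4: A_seq=480 A_ack=7121 B_seq=7121 B_ack=24

Answer: 480 7121 7121 24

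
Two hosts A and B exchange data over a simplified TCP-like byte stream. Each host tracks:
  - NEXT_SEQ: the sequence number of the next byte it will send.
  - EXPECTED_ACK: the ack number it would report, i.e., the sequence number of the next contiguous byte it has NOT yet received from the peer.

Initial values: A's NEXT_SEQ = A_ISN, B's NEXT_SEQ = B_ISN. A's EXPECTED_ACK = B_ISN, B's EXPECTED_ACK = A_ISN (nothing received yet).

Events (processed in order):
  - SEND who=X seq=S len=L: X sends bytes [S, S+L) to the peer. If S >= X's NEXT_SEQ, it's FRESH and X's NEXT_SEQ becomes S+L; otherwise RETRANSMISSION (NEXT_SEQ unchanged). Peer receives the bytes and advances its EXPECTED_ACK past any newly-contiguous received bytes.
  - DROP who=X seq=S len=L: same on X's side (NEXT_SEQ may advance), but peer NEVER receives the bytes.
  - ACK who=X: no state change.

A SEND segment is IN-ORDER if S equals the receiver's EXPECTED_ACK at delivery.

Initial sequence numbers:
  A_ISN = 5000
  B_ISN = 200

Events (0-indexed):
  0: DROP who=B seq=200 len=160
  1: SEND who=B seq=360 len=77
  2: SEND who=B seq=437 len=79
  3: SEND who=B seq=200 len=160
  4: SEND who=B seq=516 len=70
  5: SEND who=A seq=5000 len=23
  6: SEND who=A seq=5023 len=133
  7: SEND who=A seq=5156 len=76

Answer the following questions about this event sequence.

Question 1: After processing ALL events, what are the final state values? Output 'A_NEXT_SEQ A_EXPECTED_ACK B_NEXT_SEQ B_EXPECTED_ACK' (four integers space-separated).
After event 0: A_seq=5000 A_ack=200 B_seq=360 B_ack=5000
After event 1: A_seq=5000 A_ack=200 B_seq=437 B_ack=5000
After event 2: A_seq=5000 A_ack=200 B_seq=516 B_ack=5000
After event 3: A_seq=5000 A_ack=516 B_seq=516 B_ack=5000
After event 4: A_seq=5000 A_ack=586 B_seq=586 B_ack=5000
After event 5: A_seq=5023 A_ack=586 B_seq=586 B_ack=5023
After event 6: A_seq=5156 A_ack=586 B_seq=586 B_ack=5156
After event 7: A_seq=5232 A_ack=586 B_seq=586 B_ack=5232

Answer: 5232 586 586 5232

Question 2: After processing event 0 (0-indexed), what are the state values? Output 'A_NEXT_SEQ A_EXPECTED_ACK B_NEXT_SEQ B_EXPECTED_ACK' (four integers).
After event 0: A_seq=5000 A_ack=200 B_seq=360 B_ack=5000

5000 200 360 5000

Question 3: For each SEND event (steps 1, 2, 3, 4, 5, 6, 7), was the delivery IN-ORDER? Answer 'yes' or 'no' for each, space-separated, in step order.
Answer: no no yes yes yes yes yes

Derivation:
Step 1: SEND seq=360 -> out-of-order
Step 2: SEND seq=437 -> out-of-order
Step 3: SEND seq=200 -> in-order
Step 4: SEND seq=516 -> in-order
Step 5: SEND seq=5000 -> in-order
Step 6: SEND seq=5023 -> in-order
Step 7: SEND seq=5156 -> in-order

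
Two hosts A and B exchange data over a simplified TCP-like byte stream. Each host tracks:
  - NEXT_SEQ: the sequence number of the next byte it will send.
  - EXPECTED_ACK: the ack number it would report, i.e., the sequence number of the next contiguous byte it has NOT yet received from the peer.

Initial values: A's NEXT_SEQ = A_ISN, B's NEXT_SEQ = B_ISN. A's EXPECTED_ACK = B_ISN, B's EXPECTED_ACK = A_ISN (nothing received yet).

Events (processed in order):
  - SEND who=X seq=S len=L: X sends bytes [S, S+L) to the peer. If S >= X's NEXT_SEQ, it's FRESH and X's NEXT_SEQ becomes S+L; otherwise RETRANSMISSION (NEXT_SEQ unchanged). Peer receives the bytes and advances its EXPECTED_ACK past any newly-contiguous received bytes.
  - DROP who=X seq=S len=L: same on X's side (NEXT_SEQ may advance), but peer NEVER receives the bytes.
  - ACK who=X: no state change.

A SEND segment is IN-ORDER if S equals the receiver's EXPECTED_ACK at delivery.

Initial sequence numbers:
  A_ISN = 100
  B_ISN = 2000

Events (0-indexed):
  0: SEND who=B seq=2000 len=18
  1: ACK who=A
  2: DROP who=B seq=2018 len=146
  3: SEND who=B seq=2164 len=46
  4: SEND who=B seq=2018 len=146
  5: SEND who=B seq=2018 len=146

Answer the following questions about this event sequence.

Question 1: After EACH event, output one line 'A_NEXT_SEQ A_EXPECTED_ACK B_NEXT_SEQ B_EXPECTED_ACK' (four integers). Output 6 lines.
100 2018 2018 100
100 2018 2018 100
100 2018 2164 100
100 2018 2210 100
100 2210 2210 100
100 2210 2210 100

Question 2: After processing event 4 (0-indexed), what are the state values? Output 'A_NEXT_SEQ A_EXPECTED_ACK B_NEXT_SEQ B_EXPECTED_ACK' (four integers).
After event 0: A_seq=100 A_ack=2018 B_seq=2018 B_ack=100
After event 1: A_seq=100 A_ack=2018 B_seq=2018 B_ack=100
After event 2: A_seq=100 A_ack=2018 B_seq=2164 B_ack=100
After event 3: A_seq=100 A_ack=2018 B_seq=2210 B_ack=100
After event 4: A_seq=100 A_ack=2210 B_seq=2210 B_ack=100

100 2210 2210 100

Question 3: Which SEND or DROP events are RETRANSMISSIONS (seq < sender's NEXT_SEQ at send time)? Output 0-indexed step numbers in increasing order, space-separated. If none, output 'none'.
Answer: 4 5

Derivation:
Step 0: SEND seq=2000 -> fresh
Step 2: DROP seq=2018 -> fresh
Step 3: SEND seq=2164 -> fresh
Step 4: SEND seq=2018 -> retransmit
Step 5: SEND seq=2018 -> retransmit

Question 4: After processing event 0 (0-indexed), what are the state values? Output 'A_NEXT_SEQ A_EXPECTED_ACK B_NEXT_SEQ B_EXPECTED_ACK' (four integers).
After event 0: A_seq=100 A_ack=2018 B_seq=2018 B_ack=100

100 2018 2018 100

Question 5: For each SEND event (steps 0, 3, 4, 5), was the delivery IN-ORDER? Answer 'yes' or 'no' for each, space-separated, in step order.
Step 0: SEND seq=2000 -> in-order
Step 3: SEND seq=2164 -> out-of-order
Step 4: SEND seq=2018 -> in-order
Step 5: SEND seq=2018 -> out-of-order

Answer: yes no yes no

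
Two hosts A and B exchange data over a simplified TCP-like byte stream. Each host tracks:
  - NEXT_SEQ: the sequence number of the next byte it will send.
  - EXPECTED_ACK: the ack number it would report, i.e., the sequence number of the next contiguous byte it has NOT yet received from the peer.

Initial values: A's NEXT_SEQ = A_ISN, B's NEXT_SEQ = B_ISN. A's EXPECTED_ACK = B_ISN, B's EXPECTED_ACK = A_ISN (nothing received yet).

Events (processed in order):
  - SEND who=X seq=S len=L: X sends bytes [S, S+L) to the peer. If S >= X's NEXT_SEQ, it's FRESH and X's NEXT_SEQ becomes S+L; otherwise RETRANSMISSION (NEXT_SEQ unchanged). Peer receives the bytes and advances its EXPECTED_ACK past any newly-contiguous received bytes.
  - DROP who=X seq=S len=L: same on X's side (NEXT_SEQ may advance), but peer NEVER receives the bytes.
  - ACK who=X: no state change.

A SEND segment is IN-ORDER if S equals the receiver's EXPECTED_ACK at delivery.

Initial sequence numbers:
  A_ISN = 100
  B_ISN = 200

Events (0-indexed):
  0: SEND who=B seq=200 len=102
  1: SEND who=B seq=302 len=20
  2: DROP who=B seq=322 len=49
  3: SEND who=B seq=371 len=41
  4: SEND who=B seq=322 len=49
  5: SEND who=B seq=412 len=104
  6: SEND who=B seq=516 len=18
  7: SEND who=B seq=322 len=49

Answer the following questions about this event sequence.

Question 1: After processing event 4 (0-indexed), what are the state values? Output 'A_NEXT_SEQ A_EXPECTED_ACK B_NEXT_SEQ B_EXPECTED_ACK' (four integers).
After event 0: A_seq=100 A_ack=302 B_seq=302 B_ack=100
After event 1: A_seq=100 A_ack=322 B_seq=322 B_ack=100
After event 2: A_seq=100 A_ack=322 B_seq=371 B_ack=100
After event 3: A_seq=100 A_ack=322 B_seq=412 B_ack=100
After event 4: A_seq=100 A_ack=412 B_seq=412 B_ack=100

100 412 412 100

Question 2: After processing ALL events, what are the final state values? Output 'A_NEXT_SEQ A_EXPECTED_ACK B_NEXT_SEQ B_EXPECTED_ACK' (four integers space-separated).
Answer: 100 534 534 100

Derivation:
After event 0: A_seq=100 A_ack=302 B_seq=302 B_ack=100
After event 1: A_seq=100 A_ack=322 B_seq=322 B_ack=100
After event 2: A_seq=100 A_ack=322 B_seq=371 B_ack=100
After event 3: A_seq=100 A_ack=322 B_seq=412 B_ack=100
After event 4: A_seq=100 A_ack=412 B_seq=412 B_ack=100
After event 5: A_seq=100 A_ack=516 B_seq=516 B_ack=100
After event 6: A_seq=100 A_ack=534 B_seq=534 B_ack=100
After event 7: A_seq=100 A_ack=534 B_seq=534 B_ack=100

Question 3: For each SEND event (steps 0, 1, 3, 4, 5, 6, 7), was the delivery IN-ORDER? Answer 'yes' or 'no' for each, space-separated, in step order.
Answer: yes yes no yes yes yes no

Derivation:
Step 0: SEND seq=200 -> in-order
Step 1: SEND seq=302 -> in-order
Step 3: SEND seq=371 -> out-of-order
Step 4: SEND seq=322 -> in-order
Step 5: SEND seq=412 -> in-order
Step 6: SEND seq=516 -> in-order
Step 7: SEND seq=322 -> out-of-order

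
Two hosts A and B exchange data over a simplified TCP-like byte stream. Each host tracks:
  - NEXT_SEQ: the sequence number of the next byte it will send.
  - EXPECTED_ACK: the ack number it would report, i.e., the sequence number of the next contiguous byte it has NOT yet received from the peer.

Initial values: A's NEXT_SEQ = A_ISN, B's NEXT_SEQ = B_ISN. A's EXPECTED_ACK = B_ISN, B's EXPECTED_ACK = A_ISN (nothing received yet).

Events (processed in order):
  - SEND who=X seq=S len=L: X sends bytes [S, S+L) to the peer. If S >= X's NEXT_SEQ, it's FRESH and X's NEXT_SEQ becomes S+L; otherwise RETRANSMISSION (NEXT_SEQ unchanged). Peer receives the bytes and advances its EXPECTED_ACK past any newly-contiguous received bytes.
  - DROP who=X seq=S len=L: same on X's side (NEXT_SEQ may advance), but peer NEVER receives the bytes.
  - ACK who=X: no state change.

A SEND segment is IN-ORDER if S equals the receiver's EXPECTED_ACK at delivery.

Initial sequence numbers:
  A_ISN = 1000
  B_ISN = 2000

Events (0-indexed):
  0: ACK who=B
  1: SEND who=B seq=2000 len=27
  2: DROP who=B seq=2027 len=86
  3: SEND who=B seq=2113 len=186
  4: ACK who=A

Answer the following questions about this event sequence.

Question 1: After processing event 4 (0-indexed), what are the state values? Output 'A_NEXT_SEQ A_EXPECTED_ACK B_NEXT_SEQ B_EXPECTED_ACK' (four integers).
After event 0: A_seq=1000 A_ack=2000 B_seq=2000 B_ack=1000
After event 1: A_seq=1000 A_ack=2027 B_seq=2027 B_ack=1000
After event 2: A_seq=1000 A_ack=2027 B_seq=2113 B_ack=1000
After event 3: A_seq=1000 A_ack=2027 B_seq=2299 B_ack=1000
After event 4: A_seq=1000 A_ack=2027 B_seq=2299 B_ack=1000

1000 2027 2299 1000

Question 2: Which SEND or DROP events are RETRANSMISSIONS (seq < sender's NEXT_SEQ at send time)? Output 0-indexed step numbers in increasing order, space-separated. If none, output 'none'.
Answer: none

Derivation:
Step 1: SEND seq=2000 -> fresh
Step 2: DROP seq=2027 -> fresh
Step 3: SEND seq=2113 -> fresh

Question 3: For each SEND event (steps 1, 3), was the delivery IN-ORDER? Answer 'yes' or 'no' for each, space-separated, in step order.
Step 1: SEND seq=2000 -> in-order
Step 3: SEND seq=2113 -> out-of-order

Answer: yes no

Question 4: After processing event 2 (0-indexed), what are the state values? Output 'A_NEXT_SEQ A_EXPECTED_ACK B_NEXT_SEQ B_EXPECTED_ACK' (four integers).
After event 0: A_seq=1000 A_ack=2000 B_seq=2000 B_ack=1000
After event 1: A_seq=1000 A_ack=2027 B_seq=2027 B_ack=1000
After event 2: A_seq=1000 A_ack=2027 B_seq=2113 B_ack=1000

1000 2027 2113 1000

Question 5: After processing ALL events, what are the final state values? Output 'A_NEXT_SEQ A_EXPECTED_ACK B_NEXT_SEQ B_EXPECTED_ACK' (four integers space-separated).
After event 0: A_seq=1000 A_ack=2000 B_seq=2000 B_ack=1000
After event 1: A_seq=1000 A_ack=2027 B_seq=2027 B_ack=1000
After event 2: A_seq=1000 A_ack=2027 B_seq=2113 B_ack=1000
After event 3: A_seq=1000 A_ack=2027 B_seq=2299 B_ack=1000
After event 4: A_seq=1000 A_ack=2027 B_seq=2299 B_ack=1000

Answer: 1000 2027 2299 1000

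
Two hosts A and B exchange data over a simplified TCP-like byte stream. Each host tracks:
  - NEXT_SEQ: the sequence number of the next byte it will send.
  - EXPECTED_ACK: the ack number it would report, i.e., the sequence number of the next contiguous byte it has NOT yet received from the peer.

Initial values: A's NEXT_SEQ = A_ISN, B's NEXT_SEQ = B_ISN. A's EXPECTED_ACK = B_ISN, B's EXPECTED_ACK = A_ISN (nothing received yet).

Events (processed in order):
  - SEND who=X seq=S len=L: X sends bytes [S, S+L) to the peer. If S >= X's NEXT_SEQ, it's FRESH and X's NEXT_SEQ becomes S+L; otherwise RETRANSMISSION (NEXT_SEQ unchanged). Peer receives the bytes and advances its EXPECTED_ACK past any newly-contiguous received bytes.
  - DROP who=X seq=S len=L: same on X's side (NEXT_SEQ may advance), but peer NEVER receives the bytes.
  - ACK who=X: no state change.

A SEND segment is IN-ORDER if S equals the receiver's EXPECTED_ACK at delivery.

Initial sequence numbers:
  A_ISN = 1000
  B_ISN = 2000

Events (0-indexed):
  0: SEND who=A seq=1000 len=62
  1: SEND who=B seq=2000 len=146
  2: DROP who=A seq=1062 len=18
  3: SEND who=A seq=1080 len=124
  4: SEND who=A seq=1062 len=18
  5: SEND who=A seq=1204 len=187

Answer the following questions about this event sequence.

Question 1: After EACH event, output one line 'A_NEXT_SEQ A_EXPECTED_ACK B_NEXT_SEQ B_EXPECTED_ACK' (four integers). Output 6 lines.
1062 2000 2000 1062
1062 2146 2146 1062
1080 2146 2146 1062
1204 2146 2146 1062
1204 2146 2146 1204
1391 2146 2146 1391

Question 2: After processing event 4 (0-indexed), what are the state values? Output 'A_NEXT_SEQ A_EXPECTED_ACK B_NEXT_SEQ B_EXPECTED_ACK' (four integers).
After event 0: A_seq=1062 A_ack=2000 B_seq=2000 B_ack=1062
After event 1: A_seq=1062 A_ack=2146 B_seq=2146 B_ack=1062
After event 2: A_seq=1080 A_ack=2146 B_seq=2146 B_ack=1062
After event 3: A_seq=1204 A_ack=2146 B_seq=2146 B_ack=1062
After event 4: A_seq=1204 A_ack=2146 B_seq=2146 B_ack=1204

1204 2146 2146 1204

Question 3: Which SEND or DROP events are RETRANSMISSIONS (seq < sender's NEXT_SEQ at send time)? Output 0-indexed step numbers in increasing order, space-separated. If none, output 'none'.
Step 0: SEND seq=1000 -> fresh
Step 1: SEND seq=2000 -> fresh
Step 2: DROP seq=1062 -> fresh
Step 3: SEND seq=1080 -> fresh
Step 4: SEND seq=1062 -> retransmit
Step 5: SEND seq=1204 -> fresh

Answer: 4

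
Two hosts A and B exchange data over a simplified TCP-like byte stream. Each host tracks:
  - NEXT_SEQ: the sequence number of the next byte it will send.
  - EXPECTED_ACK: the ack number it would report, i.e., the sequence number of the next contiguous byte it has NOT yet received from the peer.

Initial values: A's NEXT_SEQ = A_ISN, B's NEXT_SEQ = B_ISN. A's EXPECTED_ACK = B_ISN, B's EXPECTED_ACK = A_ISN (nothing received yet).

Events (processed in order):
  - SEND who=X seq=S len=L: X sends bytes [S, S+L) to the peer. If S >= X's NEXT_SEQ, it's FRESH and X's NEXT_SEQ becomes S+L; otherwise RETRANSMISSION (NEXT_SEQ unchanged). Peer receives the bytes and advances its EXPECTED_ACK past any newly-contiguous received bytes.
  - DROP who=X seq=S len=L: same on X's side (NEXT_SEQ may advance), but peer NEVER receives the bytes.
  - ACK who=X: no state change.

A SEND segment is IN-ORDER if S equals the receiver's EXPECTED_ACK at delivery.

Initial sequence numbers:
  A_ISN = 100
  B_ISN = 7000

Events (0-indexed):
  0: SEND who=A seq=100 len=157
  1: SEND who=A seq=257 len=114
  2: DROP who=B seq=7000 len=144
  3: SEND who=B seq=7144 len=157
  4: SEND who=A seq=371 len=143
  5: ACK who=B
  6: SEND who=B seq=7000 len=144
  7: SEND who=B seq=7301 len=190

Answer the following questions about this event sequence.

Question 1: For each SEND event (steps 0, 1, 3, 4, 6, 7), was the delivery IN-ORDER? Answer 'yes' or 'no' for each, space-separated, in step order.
Answer: yes yes no yes yes yes

Derivation:
Step 0: SEND seq=100 -> in-order
Step 1: SEND seq=257 -> in-order
Step 3: SEND seq=7144 -> out-of-order
Step 4: SEND seq=371 -> in-order
Step 6: SEND seq=7000 -> in-order
Step 7: SEND seq=7301 -> in-order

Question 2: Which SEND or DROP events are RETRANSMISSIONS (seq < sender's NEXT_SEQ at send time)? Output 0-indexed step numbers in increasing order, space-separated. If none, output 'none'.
Answer: 6

Derivation:
Step 0: SEND seq=100 -> fresh
Step 1: SEND seq=257 -> fresh
Step 2: DROP seq=7000 -> fresh
Step 3: SEND seq=7144 -> fresh
Step 4: SEND seq=371 -> fresh
Step 6: SEND seq=7000 -> retransmit
Step 7: SEND seq=7301 -> fresh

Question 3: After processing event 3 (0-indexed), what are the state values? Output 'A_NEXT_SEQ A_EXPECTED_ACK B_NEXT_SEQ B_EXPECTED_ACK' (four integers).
After event 0: A_seq=257 A_ack=7000 B_seq=7000 B_ack=257
After event 1: A_seq=371 A_ack=7000 B_seq=7000 B_ack=371
After event 2: A_seq=371 A_ack=7000 B_seq=7144 B_ack=371
After event 3: A_seq=371 A_ack=7000 B_seq=7301 B_ack=371

371 7000 7301 371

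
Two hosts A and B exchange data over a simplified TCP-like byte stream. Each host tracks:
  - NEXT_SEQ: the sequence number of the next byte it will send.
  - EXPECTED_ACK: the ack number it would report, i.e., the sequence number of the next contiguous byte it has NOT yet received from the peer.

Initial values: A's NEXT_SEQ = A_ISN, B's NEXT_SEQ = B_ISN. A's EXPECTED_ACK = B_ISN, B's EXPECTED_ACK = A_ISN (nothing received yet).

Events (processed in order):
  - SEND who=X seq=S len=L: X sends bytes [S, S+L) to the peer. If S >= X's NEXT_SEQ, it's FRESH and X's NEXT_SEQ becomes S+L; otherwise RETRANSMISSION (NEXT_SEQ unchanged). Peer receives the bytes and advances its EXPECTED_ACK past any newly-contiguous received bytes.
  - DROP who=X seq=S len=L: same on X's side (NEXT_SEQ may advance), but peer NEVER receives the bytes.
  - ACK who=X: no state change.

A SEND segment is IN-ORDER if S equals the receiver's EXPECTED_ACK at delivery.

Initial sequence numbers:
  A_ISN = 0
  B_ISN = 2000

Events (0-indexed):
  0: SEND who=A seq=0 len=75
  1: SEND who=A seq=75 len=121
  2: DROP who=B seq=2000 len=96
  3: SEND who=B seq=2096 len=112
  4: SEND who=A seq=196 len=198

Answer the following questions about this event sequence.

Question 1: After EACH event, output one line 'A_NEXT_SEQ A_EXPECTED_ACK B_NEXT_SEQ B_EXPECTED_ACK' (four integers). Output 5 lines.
75 2000 2000 75
196 2000 2000 196
196 2000 2096 196
196 2000 2208 196
394 2000 2208 394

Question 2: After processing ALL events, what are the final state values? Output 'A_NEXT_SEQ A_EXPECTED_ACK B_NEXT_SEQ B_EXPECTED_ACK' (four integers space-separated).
After event 0: A_seq=75 A_ack=2000 B_seq=2000 B_ack=75
After event 1: A_seq=196 A_ack=2000 B_seq=2000 B_ack=196
After event 2: A_seq=196 A_ack=2000 B_seq=2096 B_ack=196
After event 3: A_seq=196 A_ack=2000 B_seq=2208 B_ack=196
After event 4: A_seq=394 A_ack=2000 B_seq=2208 B_ack=394

Answer: 394 2000 2208 394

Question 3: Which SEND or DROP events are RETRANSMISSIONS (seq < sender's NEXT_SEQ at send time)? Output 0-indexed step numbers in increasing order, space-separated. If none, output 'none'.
Answer: none

Derivation:
Step 0: SEND seq=0 -> fresh
Step 1: SEND seq=75 -> fresh
Step 2: DROP seq=2000 -> fresh
Step 3: SEND seq=2096 -> fresh
Step 4: SEND seq=196 -> fresh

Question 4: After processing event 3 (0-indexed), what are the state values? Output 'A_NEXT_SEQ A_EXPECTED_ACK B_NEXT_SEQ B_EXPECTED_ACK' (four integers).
After event 0: A_seq=75 A_ack=2000 B_seq=2000 B_ack=75
After event 1: A_seq=196 A_ack=2000 B_seq=2000 B_ack=196
After event 2: A_seq=196 A_ack=2000 B_seq=2096 B_ack=196
After event 3: A_seq=196 A_ack=2000 B_seq=2208 B_ack=196

196 2000 2208 196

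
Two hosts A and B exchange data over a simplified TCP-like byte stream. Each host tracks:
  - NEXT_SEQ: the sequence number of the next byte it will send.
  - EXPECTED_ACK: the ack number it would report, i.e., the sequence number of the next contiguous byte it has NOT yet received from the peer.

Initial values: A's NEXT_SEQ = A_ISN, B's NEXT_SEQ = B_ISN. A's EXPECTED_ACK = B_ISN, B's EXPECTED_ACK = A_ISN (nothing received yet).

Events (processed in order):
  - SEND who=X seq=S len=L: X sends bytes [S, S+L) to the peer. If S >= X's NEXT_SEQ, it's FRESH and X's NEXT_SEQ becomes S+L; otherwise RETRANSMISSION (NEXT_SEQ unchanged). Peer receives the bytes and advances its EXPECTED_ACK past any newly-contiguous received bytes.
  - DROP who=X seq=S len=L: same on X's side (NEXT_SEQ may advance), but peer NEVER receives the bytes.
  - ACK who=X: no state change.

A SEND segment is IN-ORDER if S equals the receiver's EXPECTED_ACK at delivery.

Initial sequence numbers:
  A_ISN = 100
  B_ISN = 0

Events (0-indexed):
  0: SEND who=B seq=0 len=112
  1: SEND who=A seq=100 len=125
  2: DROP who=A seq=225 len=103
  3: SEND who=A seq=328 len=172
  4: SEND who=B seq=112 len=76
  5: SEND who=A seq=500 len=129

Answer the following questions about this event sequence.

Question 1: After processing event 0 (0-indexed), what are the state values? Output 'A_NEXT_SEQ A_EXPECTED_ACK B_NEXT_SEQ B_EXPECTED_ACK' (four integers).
After event 0: A_seq=100 A_ack=112 B_seq=112 B_ack=100

100 112 112 100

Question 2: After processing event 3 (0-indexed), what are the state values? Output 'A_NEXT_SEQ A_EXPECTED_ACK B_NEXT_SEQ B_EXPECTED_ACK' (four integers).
After event 0: A_seq=100 A_ack=112 B_seq=112 B_ack=100
After event 1: A_seq=225 A_ack=112 B_seq=112 B_ack=225
After event 2: A_seq=328 A_ack=112 B_seq=112 B_ack=225
After event 3: A_seq=500 A_ack=112 B_seq=112 B_ack=225

500 112 112 225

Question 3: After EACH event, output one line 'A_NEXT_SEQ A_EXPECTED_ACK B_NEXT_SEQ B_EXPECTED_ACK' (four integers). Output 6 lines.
100 112 112 100
225 112 112 225
328 112 112 225
500 112 112 225
500 188 188 225
629 188 188 225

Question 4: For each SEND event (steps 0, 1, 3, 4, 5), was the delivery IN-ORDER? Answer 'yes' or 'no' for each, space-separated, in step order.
Answer: yes yes no yes no

Derivation:
Step 0: SEND seq=0 -> in-order
Step 1: SEND seq=100 -> in-order
Step 3: SEND seq=328 -> out-of-order
Step 4: SEND seq=112 -> in-order
Step 5: SEND seq=500 -> out-of-order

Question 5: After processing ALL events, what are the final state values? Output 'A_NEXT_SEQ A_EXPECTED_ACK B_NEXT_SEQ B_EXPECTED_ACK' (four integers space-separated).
After event 0: A_seq=100 A_ack=112 B_seq=112 B_ack=100
After event 1: A_seq=225 A_ack=112 B_seq=112 B_ack=225
After event 2: A_seq=328 A_ack=112 B_seq=112 B_ack=225
After event 3: A_seq=500 A_ack=112 B_seq=112 B_ack=225
After event 4: A_seq=500 A_ack=188 B_seq=188 B_ack=225
After event 5: A_seq=629 A_ack=188 B_seq=188 B_ack=225

Answer: 629 188 188 225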